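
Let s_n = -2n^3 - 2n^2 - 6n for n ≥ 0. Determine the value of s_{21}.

-19530

s_{21} = -2·21^3 - 2·21^2 - 6·21 = -19530.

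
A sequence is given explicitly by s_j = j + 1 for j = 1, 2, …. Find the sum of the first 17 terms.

170

Over j = 1..17: Σj = 153.
Total = (1)·153 + (1)·17 = 170.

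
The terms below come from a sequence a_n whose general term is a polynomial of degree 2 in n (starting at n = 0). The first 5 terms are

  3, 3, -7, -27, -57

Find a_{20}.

-1897

1st diffs: 0, -10, -20, -30.
2nd diffs: -10, -10, -10 (constant).
Newton forward-difference form: a_n = 3 + (-10)·C(n,2).
At n = 20: n = 20, so a_{20} = 3 - 1900 = -1897.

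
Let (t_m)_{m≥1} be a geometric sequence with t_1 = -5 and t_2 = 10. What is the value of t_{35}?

-85899345920

Common ratio r = -2.
t_m = (-5)·(-2)^(m-1).
t_{35} = (-5)·(-2)^34 = -85899345920.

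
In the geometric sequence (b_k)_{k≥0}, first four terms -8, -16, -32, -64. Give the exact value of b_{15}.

-262144

Common ratio r = 2.
b_k = (-8)·2^(k-0).
b_{15} = (-8)·2^15 = -262144.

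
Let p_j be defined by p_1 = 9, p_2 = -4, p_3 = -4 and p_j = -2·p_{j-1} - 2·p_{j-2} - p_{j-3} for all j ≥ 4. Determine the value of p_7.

Compute successive terms:
p_4 = 7; p_5 = -2; p_6 = -6; p_7 = 9.

9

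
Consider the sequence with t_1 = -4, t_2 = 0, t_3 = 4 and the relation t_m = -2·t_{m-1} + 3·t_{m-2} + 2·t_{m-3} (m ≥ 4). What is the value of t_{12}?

-63056

Step forward from the initial values:
t_4 = -16;  t_5 = 44;  t_6 = -128;  t_7 = 356;  t_8 = -1008;  t_9 = 2828;  t_{10} = -7968;  t_{11} = 22404;  t_{12} = -63056.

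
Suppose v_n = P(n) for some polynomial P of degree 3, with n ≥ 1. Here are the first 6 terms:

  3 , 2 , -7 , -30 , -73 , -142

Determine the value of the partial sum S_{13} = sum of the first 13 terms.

-6617

1st diffs: -1, -9, -23, -43, -69.
2nd diffs: -8, -14, -20, -26.
3rd diffs: -6, -6, -6 (constant).
Newton forward-difference form: v_n = 3 + (-1)·C(n-1,1) + (-8)·C(n-1,2) + (-6)·C(n-1,3).
Continuing: …, -243, -382, -565, -798, …, v_{13} = -1857.
Summing n = 1..13 (13 terms) gives -6617.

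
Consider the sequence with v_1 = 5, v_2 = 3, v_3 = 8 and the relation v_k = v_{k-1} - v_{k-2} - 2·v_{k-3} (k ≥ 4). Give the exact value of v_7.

-1

Applying the relation repeatedly:
v_4 = -5, v_5 = -19, v_6 = -30, v_7 = -1.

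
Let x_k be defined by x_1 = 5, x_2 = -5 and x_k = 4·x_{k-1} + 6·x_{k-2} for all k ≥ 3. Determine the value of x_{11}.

Step forward from the initial values:
x_3 = 10; x_4 = 10; x_5 = 100; x_6 = 460; x_7 = 2440; x_8 = 12520; x_9 = 64720; x_{10} = 334000; x_{11} = 1724320.

1724320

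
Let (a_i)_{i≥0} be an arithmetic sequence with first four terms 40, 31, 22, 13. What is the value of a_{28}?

Common difference d = -9.
a_i = 40 + (i - 0)·(-9).
a_{28} = 40 + 28·(-9) = -212.

-212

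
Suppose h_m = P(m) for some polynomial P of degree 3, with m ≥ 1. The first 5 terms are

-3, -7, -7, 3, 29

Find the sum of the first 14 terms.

7056

1st diffs: -4, 0, 10, 26.
2nd diffs: 4, 10, 16.
3rd diffs: 6, 6 (constant).
Newton forward-difference form: h_m = -3 + (-4)·C(m-1,1) + 4·C(m-1,2) + 6·C(m-1,3).
Continuing: …, 77, 153, 263, 413, …, h_{14} = 1973.
Summing m = 1..14 (14 terms) gives 7056.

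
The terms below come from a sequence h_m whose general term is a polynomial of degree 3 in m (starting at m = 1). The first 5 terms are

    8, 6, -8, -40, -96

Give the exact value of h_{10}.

1st diffs: -2, -14, -32, -56.
2nd diffs: -12, -18, -24.
3rd diffs: -6, -6 (constant).
Newton forward-difference form: h_m = 8 + (-2)·C(m-1,1) + (-12)·C(m-1,2) + (-6)·C(m-1,3).
At m = 10: m-1 = 9, so h_{10} = 8 - 18 - 432 - 504 = -946.

-946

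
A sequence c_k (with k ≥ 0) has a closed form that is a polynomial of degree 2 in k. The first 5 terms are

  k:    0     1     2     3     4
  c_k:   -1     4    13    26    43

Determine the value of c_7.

118

1st diffs: 5, 9, 13, 17.
2nd diffs: 4, 4, 4 (constant).
So c_k = 2k^2 + 3k - 1.
Evaluating at k = 7 gives c_7 = 118.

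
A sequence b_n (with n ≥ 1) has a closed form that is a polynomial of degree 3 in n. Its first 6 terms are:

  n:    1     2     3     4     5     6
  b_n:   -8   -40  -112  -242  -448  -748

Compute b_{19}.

1st diffs: -32, -72, -130, -206, -300.
2nd diffs: -40, -58, -76, -94.
3rd diffs: -18, -18, -18 (constant).
Newton forward-difference form: b_n = -8 + (-32)·C(n-1,1) + (-40)·C(n-1,2) + (-18)·C(n-1,3).
At n = 19: n-1 = 18, so b_{19} = -8 - 576 - 6120 - 14688 = -21392.

-21392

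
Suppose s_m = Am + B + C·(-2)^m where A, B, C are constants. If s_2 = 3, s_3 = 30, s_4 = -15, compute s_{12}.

-8151

At m = 2, 3, 4: 2A + B + 4C = 3; 3A + B - 8C = 30; 4A + B + 16C = -15.
Subtracting the first from the second: A - 12C = 27.
Subtracting the second from the third: A + 24C = -45.
Solving: C = -2, A = 3, then B = 5.
Hence s_{12} = 3·12 + 5 + (-2)·4096 = -8151.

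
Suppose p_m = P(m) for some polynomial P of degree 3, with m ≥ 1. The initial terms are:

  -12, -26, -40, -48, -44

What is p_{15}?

1st diffs: -14, -14, -8, 4.
2nd diffs: 0, 6, 12.
3rd diffs: 6, 6 (constant).
Newton forward-difference form: p_m = -12 + (-14)·C(m-1,1) + 6·C(m-1,3).
At m = 15: m-1 = 14, so p_{15} = -12 - 196 + 2184 = 1976.

1976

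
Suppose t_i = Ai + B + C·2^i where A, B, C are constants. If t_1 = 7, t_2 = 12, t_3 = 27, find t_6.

292

At i = 1, 2, 3: A + B + 2C = 7; 2A + B + 4C = 12; 3A + B + 8C = 27.
Subtracting the first from the second: A + 2C = 5.
Subtracting the second from the third: A + 4C = 15.
Solving: C = 5, A = -5, then B = 2.
So t_i = -5·i + 2 + 5·2^i; at i=6 this is 292.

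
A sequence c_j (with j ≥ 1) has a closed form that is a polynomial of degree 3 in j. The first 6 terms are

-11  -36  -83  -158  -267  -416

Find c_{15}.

-4547

1st diffs: -25, -47, -75, -109, -149.
2nd diffs: -22, -28, -34, -40.
3rd diffs: -6, -6, -6 (constant).
So c_j = -j^3 - 5j^2 - 3j - 2.
Evaluating at j = 15 gives c_{15} = -4547.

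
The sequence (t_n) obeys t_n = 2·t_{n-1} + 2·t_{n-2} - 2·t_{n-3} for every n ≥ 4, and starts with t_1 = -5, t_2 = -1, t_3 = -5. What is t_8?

Iterate the recurrence:
t_4 = -2;  t_5 = -12;  t_6 = -18;  t_7 = -56;  t_8 = -124.

-124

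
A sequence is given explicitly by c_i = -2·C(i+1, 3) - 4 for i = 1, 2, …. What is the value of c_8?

C(9, 3) = 84, so c_8 = -172.

-172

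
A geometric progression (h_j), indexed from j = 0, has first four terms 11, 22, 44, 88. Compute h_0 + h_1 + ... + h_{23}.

Common ratio r = 2.
h_j = 11·2^(j-0).
S = 11·(2^24 - 1)/(2 - 1) = 11·(16777216 - 1)/(1) = 184549365.

184549365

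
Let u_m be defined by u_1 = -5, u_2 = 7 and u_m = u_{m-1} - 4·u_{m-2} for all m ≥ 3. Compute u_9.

-573

Step forward from the initial values:
u_3 = 27; u_4 = -1; u_5 = -109; u_6 = -105; u_7 = 331; u_8 = 751; u_9 = -573.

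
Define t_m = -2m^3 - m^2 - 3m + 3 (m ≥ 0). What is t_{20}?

-16457

t_{20} = -2·20^3 - 1·20^2 - 3·20 + 3 = -16457.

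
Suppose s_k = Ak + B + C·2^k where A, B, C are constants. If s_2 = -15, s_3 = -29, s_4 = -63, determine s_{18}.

At k = 2, 3, 4: 2A + B + 4C = -15; 3A + B + 8C = -29; 4A + B + 16C = -63.
Subtracting the first from the second: A + 4C = -14.
Subtracting the second from the third: A + 8C = -34.
Solving: C = -5, A = 6, then B = -7.
Hence s_{18} = 6·18 + (-7) + (-5)·262144 = -1310619.

-1310619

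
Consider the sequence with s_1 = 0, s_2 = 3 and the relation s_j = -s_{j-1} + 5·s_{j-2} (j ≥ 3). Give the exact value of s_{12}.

Iterate the recurrence:
s_3 = -3;  s_4 = 18;  s_5 = -33;  s_6 = 123;  s_7 = -288;  s_8 = 903;  s_9 = -2343;  s_{10} = 6858;  s_{11} = -18573;  s_{12} = 52863.

52863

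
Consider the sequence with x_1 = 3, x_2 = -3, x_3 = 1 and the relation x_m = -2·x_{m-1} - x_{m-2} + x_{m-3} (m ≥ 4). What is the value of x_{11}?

136

Step forward from the initial values:
x_4 = 4  x_5 = -12  x_6 = 21  x_7 = -26  x_8 = 19  x_9 = 9  x_{10} = -63  x_{11} = 136.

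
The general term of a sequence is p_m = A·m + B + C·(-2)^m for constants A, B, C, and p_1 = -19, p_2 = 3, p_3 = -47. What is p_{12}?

The three given values yield: A + B - 2C = -19; 2A + B + 4C = 3; 3A + B - 8C = -47.
Subtracting the first from the second: A + 6C = 22.
Subtracting the second from the third: A - 12C = -50.
Solving: C = 4, A = -2, then B = -9.
Hence p_{12} = -2·12 + (-9) + 4·4096 = 16351.

16351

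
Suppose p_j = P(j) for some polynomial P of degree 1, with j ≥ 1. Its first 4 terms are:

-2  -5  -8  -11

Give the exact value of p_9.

1st diffs: -3, -3, -3 (constant).
So p_j = -3j + 1.
Evaluating at j = 9 gives p_9 = -26.

-26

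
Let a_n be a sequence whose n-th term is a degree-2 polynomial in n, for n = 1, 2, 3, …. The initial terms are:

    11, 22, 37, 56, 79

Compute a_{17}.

1st diffs: 11, 15, 19, 23.
2nd diffs: 4, 4, 4 (constant).
So a_n = 2n^2 + 5n + 4.
Evaluating at n = 17 gives a_{17} = 667.

667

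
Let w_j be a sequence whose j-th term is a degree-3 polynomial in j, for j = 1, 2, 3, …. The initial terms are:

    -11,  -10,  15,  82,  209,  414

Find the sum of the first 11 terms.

9834

1st diffs: 1, 25, 67, 127, 205.
2nd diffs: 24, 42, 60, 78.
3rd diffs: 18, 18, 18 (constant).
So w_j = 3j^3 - 6j^2 - 2j - 6.
Continuing: …, 715, 1130, 1677, 2374, …, w_{11} = 3239.
Summing j = 1..11 (11 terms) gives 9834.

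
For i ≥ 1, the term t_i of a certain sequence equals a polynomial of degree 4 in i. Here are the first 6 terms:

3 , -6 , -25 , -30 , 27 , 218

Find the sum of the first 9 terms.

4911

1st diffs: -9, -19, -5, 57, 191.
2nd diffs: -10, 14, 62, 134.
3rd diffs: 24, 48, 72.
4th diffs: 24, 24 (constant).
So t_i = i^4 - 6i^3 + 6i^2 + 2.
Continuing: 639, 1410, 2675.
Summing i = 1..9 (9 terms) gives 4911.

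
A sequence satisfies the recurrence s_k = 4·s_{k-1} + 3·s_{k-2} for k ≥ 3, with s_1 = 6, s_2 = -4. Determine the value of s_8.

-1108

Step forward from the initial values:
s_3 = 2; s_4 = -4; s_5 = -10; s_6 = -52; s_7 = -238; s_8 = -1108.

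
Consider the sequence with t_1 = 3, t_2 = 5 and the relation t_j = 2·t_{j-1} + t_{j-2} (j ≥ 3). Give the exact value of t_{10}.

Step forward from the initial values:
t_3 = 13, t_4 = 31, t_5 = 75, t_6 = 181, t_7 = 437, t_8 = 1055, t_9 = 2547, t_{10} = 6149.

6149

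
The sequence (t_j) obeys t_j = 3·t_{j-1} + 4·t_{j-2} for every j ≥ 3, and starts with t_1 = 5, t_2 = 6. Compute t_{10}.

576714

t_3 = 38; t_4 = 138; t_5 = 566; t_6 = 2250; t_7 = 9014; t_8 = 36042; t_9 = 144182; t_{10} = 576714.
(Characteristic roots are 4 and -1.)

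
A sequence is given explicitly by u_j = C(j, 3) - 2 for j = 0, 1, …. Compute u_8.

C(8, 3) = 56, so u_8 = 54.

54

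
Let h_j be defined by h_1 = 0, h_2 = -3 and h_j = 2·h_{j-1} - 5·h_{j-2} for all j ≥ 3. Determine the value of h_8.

Applying the relation repeatedly:
h_3 = -6, h_4 = 3, h_5 = 36, h_6 = 57, h_7 = -66, h_8 = -417.

-417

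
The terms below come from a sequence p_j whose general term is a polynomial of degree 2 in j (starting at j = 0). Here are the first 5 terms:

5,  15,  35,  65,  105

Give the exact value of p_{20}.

1st diffs: 10, 20, 30, 40.
2nd diffs: 10, 10, 10 (constant).
Newton forward-difference form: p_j = 5 + 10·C(j,1) + 10·C(j,2).
At j = 20: j = 20, so p_{20} = 5 + 200 + 1900 = 2105.

2105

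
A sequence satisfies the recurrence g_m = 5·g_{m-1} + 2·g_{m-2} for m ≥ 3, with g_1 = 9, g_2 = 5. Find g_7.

g_3 = 43, g_4 = 225, g_5 = 1211, g_6 = 6505, g_7 = 34947.

34947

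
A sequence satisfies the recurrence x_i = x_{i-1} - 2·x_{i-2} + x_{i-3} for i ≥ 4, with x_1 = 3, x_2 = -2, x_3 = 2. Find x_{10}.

-22

Compute successive terms:
x_4 = 9;  x_5 = 3;  x_6 = -13;  x_7 = -10;  x_8 = 19;  x_9 = 26;  x_{10} = -22.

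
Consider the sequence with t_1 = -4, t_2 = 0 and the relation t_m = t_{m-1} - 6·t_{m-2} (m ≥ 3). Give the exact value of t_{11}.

-8760

Step forward from the initial values:
t_3 = 24;  t_4 = 24;  t_5 = -120;  t_6 = -264;  t_7 = 456;  t_8 = 2040;  t_9 = -696;  t_{10} = -12936;  t_{11} = -8760.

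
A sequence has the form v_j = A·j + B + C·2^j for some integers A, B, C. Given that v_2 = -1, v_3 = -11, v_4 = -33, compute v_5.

-79

The three given values yield: 2A + B + 4C = -1; 3A + B + 8C = -11; 4A + B + 16C = -33.
Subtracting the first from the second: A + 4C = -10.
Subtracting the second from the third: A + 8C = -22.
Solving: C = -3, A = 2, then B = 7.
So v_j = 2·j + 7 + (-3)·2^j; at j=5 this is -79.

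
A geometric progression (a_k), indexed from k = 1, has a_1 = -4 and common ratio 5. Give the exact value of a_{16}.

-122070312500

a_k = (-4)·5^(k-1).
a_{16} = (-4)·5^15 = -122070312500.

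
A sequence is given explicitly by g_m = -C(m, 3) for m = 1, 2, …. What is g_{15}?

C(15, 3) = 455, so g_{15} = -455.

-455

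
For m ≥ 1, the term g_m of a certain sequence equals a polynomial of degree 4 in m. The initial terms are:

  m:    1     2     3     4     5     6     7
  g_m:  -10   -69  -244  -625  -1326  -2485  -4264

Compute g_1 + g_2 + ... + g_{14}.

-185871

1st diffs: -59, -175, -381, -701, -1159, -1779.
2nd diffs: -116, -206, -320, -458, -620.
3rd diffs: -90, -114, -138, -162.
4th diffs: -24, -24, -24 (constant).
Newton forward-difference form: g_m = -10 + (-59)·C(m-1,1) + (-116)·C(m-1,2) + (-90)·C(m-1,3) + (-24)·C(m-1,4).
Continuing: …, -6849, -10450, -15301, -21660, …, g_{14} = -52725.
Summing m = 1..14 (14 terms) gives -185871.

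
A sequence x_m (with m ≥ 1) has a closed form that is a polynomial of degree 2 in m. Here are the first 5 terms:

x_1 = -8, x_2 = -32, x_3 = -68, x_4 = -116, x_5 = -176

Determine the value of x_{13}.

1st diffs: -24, -36, -48, -60.
2nd diffs: -12, -12, -12 (constant).
So x_m = -6m^2 - 6m + 4.
Evaluating at m = 13 gives x_{13} = -1088.

-1088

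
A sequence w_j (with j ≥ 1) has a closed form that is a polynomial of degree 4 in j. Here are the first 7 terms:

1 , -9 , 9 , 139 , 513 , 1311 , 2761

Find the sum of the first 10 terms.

32656

1st diffs: -10, 18, 130, 374, 798, 1450.
2nd diffs: 28, 112, 244, 424, 652.
3rd diffs: 84, 132, 180, 228.
4th diffs: 48, 48, 48 (constant).
Newton forward-difference form: w_j = 1 + (-10)·C(j-1,1) + 28·C(j-1,2) + 84·C(j-1,3) + 48·C(j-1,4).
Continuing: 5139, 8769, 14023.
Summing j = 1..10 (10 terms) gives 32656.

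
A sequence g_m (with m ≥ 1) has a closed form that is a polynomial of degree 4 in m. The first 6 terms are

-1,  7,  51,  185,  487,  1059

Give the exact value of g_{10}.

8927

1st diffs: 8, 44, 134, 302, 572.
2nd diffs: 36, 90, 168, 270.
3rd diffs: 54, 78, 102.
4th diffs: 24, 24 (constant).
Newton forward-difference form: g_m = -1 + 8·C(m-1,1) + 36·C(m-1,2) + 54·C(m-1,3) + 24·C(m-1,4).
At m = 10: m-1 = 9, so g_{10} = -1 + 72 + 1296 + 4536 + 3024 = 8927.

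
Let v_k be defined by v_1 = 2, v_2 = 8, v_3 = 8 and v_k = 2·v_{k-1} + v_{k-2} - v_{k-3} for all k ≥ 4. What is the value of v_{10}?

2572

v_4 = 22;  v_5 = 44;  v_6 = 102;  v_7 = 226;  v_8 = 510;  v_9 = 1144;  v_{10} = 2572.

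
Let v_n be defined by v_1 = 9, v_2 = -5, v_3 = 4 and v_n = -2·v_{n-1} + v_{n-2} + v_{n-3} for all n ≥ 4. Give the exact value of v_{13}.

3948

Compute successive terms:
v_4 = -4, v_5 = 7, v_6 = -14, v_7 = 31, v_8 = -69, v_9 = 155, v_{10} = -348, v_{11} = 782, v_{12} = -1757, v_{13} = 3948.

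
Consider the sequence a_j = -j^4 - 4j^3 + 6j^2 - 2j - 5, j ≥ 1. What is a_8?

a_8 = -1·8^4 - 4·8^3 + 6·8^2 - 2·8 - 5 = -5781.

-5781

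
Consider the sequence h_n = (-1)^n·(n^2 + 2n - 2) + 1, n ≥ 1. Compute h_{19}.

-396

(-1)^19 = -1; n^2 + 2n - 2 at n=19 is 397; so h_{19} = -396.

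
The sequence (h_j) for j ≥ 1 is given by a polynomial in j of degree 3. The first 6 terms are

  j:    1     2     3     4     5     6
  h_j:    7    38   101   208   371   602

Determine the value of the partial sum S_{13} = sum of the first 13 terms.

1st diffs: 31, 63, 107, 163, 231.
2nd diffs: 32, 44, 56, 68.
3rd diffs: 12, 12, 12 (constant).
So h_j = 2j^3 + 4j^2 + 5j - 4.
Continuing: …, 913, 1316, 1823, 2446, …, h_{13} = 5131.
Summing j = 1..13 (13 terms) gives 20241.

20241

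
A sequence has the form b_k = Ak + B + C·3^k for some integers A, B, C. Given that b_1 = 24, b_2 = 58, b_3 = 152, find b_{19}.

Plug in k = 1, 2, 3: A + B + 3C = 24; 2A + B + 9C = 58; 3A + B + 27C = 152.
Subtracting the first from the second: A + 6C = 34.
Subtracting the second from the third: A + 18C = 94.
Solving: C = 5, A = 4, then B = 5.
Therefore b_{19} = 76 + 5 + 5·1162261467 = 5811307416.

5811307416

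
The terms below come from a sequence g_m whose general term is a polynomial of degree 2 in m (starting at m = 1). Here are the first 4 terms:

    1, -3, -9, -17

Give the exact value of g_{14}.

-207

1st diffs: -4, -6, -8.
2nd diffs: -2, -2 (constant).
So g_m = -m^2 - m + 3.
Evaluating at m = 14 gives g_{14} = -207.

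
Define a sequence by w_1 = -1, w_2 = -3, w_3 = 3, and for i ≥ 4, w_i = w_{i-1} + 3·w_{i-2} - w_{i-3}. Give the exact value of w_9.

Iterate the recurrence:
w_4 = -5  w_5 = 7  w_6 = -11  w_7 = 15  w_8 = -25  w_9 = 31.

31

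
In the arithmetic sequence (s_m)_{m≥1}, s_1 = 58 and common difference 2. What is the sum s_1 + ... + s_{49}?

5194

s_m = 58 + (m - 1)·2.
s_{49} = 154; S = 49·(58 + 154)/2 = 5194.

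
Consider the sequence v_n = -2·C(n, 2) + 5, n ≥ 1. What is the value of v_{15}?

-205

C(15, 2) = 105, so v_{15} = -205.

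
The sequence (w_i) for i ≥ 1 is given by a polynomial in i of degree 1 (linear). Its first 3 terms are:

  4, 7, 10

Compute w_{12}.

1st diffs: 3, 3 (constant).
So w_i = 3i + 1.
Evaluating at i = 12 gives w_{12} = 37.

37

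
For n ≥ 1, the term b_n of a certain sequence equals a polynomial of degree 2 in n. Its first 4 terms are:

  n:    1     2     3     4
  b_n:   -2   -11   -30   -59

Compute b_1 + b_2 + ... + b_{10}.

1st diffs: -9, -19, -29.
2nd diffs: -10, -10 (constant).
Newton forward-difference form: b_n = -2 + (-9)·C(n-1,1) + (-10)·C(n-1,2).
Continuing: …, -98, -147, -206, -275, …, b_{10} = -443.
Summing n = 1..10 (10 terms) gives -1625.

-1625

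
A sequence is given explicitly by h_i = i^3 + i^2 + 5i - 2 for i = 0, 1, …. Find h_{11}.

h_{11} = 1·11^3 + 1·11^2 + 5·11 - 2 = 1505.

1505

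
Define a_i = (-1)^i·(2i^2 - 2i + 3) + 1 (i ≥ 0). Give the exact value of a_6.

(-1)^6 = 1; 2i^2 - 2i + 3 at i=6 is 63; so a_6 = 64.

64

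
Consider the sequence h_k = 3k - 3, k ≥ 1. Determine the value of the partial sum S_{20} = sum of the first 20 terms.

Over k = 1..20: Σk = 210.
Total = (3)·210 + (-3)·20 = 570.

570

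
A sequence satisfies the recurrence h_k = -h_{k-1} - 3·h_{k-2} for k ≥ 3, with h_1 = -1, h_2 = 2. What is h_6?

Compute successive terms:
h_3 = 1;  h_4 = -7;  h_5 = 4;  h_6 = 17.

17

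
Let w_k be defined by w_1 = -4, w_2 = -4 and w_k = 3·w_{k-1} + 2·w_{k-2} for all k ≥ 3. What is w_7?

-3092

Compute successive terms:
w_3 = -20  w_4 = -68  w_5 = -244  w_6 = -868  w_7 = -3092.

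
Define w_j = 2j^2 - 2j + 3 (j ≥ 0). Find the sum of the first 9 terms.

Over j = 0..8: Σj = 36, Σj² = 204.
Total = (2)·204 + (-2)·36 + (3)·9 = 363.

363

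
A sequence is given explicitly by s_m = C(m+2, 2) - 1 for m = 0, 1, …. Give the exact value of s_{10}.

65

C(12, 2) = 66, so s_{10} = 65.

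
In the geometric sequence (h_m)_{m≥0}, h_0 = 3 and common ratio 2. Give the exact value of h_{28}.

h_m = 3·2^(m-0).
h_{28} = 3·2^28 = 805306368.

805306368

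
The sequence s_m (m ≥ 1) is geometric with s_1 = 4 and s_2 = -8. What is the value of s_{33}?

17179869184

Common ratio r = -2.
s_m = 4·(-2)^(m-1).
s_{33} = 4·(-2)^32 = 17179869184.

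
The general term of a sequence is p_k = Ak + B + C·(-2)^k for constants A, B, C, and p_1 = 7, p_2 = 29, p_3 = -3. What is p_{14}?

Plug in k = 1, 2, 3: A + B - 2C = 7; 2A + B + 4C = 29; 3A + B - 8C = -3.
Subtracting the first from the second: A + 6C = 22.
Subtracting the second from the third: A - 12C = -32.
Solving: C = 3, A = 4, then B = 9.
So p_k = 4·k + 9 + 3·(-2)^k; at k=14 this is 49217.

49217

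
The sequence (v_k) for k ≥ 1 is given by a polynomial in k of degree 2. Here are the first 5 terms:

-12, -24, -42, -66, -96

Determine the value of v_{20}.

-1266

1st diffs: -12, -18, -24, -30.
2nd diffs: -6, -6, -6 (constant).
So v_k = -3k^2 - 3k - 6.
Evaluating at k = 20 gives v_{20} = -1266.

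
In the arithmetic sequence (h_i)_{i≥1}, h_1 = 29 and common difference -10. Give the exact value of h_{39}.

-351

h_i = 29 + (i - 1)·(-10).
h_{39} = 29 + 38·(-10) = -351.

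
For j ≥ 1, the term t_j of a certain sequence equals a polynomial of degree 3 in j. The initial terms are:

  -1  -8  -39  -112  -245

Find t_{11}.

-3311

1st diffs: -7, -31, -73, -133.
2nd diffs: -24, -42, -60.
3rd diffs: -18, -18 (constant).
Newton forward-difference form: t_j = -1 + (-7)·C(j-1,1) + (-24)·C(j-1,2) + (-18)·C(j-1,3).
At j = 11: j-1 = 10, so t_{11} = -1 - 70 - 1080 - 2160 = -3311.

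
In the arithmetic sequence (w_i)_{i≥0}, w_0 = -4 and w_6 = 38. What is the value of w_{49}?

339

Common difference d = (38 - (-4)) / (6 - 0) = 7.
w_i = -4 + (i - 0)·7.
w_{49} = -4 + 49·7 = 339.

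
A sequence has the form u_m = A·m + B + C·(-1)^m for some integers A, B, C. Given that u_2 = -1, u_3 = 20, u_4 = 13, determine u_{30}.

195

At m = 2, 3, 4: 2A + B + C = -1; 3A + B - C = 20; 4A + B + C = 13.
Subtracting the first from the second: A - 2C = 21.
Subtracting the second from the third: A + 2C = -7.
Solving: C = -7, A = 7, then B = -8.
So u_m = 7·m + (-8) + (-7)·(-1)^m; at m=30 this is 195.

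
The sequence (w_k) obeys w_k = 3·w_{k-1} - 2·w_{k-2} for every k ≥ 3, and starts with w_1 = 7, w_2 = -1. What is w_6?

-241

w_3 = -17;  w_4 = -49;  w_5 = -113;  w_6 = -241.
(Characteristic roots are 2 and 1.)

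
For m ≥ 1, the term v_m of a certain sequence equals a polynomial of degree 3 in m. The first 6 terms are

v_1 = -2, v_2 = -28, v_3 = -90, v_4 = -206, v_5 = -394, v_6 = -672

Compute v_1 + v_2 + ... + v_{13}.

1st diffs: -26, -62, -116, -188, -278.
2nd diffs: -36, -54, -72, -90.
3rd diffs: -18, -18, -18 (constant).
Newton forward-difference form: v_m = -2 + (-26)·C(m-1,1) + (-36)·C(m-1,2) + (-18)·C(m-1,3).
Continuing: …, -1058, -1570, -2226, -3044, …, v_{13} = -6650.
Summing m = 1..13 (13 terms) gives -25220.

-25220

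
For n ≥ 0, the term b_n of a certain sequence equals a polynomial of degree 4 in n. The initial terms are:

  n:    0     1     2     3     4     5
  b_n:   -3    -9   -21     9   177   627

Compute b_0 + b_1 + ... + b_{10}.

36663

1st diffs: -6, -12, 30, 168, 450.
2nd diffs: -6, 42, 138, 282.
3rd diffs: 48, 96, 144.
4th diffs: 48, 48 (constant).
So b_n = 2n^4 - 4n^3 - 5n^2 + n - 3.
Continuing: …, 1551, 3189, 5829, 9807, …, b_{10} = 15507.
Summing n = 0..10 (11 terms) gives 36663.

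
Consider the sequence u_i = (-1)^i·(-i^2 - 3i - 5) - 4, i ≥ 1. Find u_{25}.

(-1)^25 = -1; -i^2 - 3i - 5 at i=25 is -705; so u_{25} = 701.

701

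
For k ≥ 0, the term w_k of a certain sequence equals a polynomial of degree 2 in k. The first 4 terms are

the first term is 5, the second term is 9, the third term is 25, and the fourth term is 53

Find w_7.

285

1st diffs: 4, 16, 28.
2nd diffs: 12, 12 (constant).
So w_k = 6k^2 - 2k + 5.
Evaluating at k = 7 gives w_7 = 285.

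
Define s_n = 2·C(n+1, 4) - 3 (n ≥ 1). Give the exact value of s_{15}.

3637

C(16, 4) = 1820, so s_{15} = 3637.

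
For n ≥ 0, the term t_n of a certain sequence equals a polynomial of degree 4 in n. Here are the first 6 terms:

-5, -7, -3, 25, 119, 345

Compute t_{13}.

1st diffs: -2, 4, 28, 94, 226.
2nd diffs: 6, 24, 66, 132.
3rd diffs: 18, 42, 66.
4th diffs: 24, 24 (constant).
So t_n = n^4 - 3n^3 + 5n^2 - 5n - 5.
Evaluating at n = 13 gives t_{13} = 22745.

22745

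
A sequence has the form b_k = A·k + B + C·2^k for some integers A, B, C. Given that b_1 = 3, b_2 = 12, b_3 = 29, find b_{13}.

Plug in k = 1, 2, 3: A + B + 2C = 3; 2A + B + 4C = 12; 3A + B + 8C = 29.
Subtracting the first from the second: A + 2C = 9.
Subtracting the second from the third: A + 4C = 17.
Solving: C = 4, A = 1, then B = -6.
Hence b_{13} = 1·13 + (-6) + 4·8192 = 32775.

32775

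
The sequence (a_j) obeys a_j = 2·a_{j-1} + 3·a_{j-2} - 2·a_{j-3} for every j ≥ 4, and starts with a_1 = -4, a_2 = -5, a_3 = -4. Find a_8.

-775

Compute successive terms:
a_4 = -15, a_5 = -32, a_6 = -101, a_7 = -268, a_8 = -775.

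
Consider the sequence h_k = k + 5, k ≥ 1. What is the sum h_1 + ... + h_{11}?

Over k = 1..11: Σk = 66.
Total = (1)·66 + (5)·11 = 121.

121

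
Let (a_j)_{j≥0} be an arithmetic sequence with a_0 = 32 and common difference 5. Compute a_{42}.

a_j = 32 + (j - 0)·5.
a_{42} = 32 + 42·5 = 242.

242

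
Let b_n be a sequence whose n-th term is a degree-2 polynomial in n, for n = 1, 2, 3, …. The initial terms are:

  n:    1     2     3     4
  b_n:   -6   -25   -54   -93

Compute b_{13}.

-894

1st diffs: -19, -29, -39.
2nd diffs: -10, -10 (constant).
Newton forward-difference form: b_n = -6 + (-19)·C(n-1,1) + (-10)·C(n-1,2).
At n = 13: n-1 = 12, so b_{13} = -6 - 228 - 660 = -894.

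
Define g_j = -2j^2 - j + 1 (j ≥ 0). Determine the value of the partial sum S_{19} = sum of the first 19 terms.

-4370

Over j = 0..18: Σj = 171, Σj² = 2109.
Total = (-2)·2109 + (-1)·171 + (1)·19 = -4370.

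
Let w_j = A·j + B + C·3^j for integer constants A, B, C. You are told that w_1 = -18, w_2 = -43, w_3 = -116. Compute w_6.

At j = 1, 2, 3: A + B + 3C = -18; 2A + B + 9C = -43; 3A + B + 27C = -116.
Subtracting the first from the second: A + 6C = -25.
Subtracting the second from the third: A + 18C = -73.
Solving: C = -4, A = -1, then B = -5.
Hence w_6 = -1·6 + (-5) + (-4)·729 = -2927.

-2927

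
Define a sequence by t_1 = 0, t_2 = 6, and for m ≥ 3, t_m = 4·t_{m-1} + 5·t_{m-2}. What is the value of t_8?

78126

Step forward from the initial values:
t_3 = 24; t_4 = 126; t_5 = 624; t_6 = 3126; t_7 = 15624; t_8 = 78126.
(Characteristic roots are 5 and -1.)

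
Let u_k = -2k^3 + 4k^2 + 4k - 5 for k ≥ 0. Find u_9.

-1103

u_9 = -2·9^3 + 4·9^2 + 4·9 - 5 = -1103.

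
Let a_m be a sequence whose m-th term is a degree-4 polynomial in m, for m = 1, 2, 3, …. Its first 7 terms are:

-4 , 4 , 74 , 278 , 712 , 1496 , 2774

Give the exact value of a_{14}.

42688

1st diffs: 8, 70, 204, 434, 784, 1278.
2nd diffs: 62, 134, 230, 350, 494.
3rd diffs: 72, 96, 120, 144.
4th diffs: 24, 24, 24 (constant).
Newton forward-difference form: a_m = -4 + 8·C(m-1,1) + 62·C(m-1,2) + 72·C(m-1,3) + 24·C(m-1,4).
At m = 14: m-1 = 13, so a_{14} = -4 + 104 + 4836 + 20592 + 17160 = 42688.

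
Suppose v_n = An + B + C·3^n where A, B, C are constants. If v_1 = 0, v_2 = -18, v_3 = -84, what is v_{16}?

-172186782

The three given values yield: A + B + 3C = 0; 2A + B + 9C = -18; 3A + B + 27C = -84.
Subtracting the first from the second: A + 6C = -18.
Subtracting the second from the third: A + 18C = -66.
Solving: C = -4, A = 6, then B = 6.
So v_n = 6·n + 6 + (-4)·3^n; at n=16 this is -172186782.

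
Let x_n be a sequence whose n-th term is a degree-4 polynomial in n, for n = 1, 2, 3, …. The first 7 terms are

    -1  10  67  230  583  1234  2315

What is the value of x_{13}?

28247

1st diffs: 11, 57, 163, 353, 651, 1081.
2nd diffs: 46, 106, 190, 298, 430.
3rd diffs: 60, 84, 108, 132.
4th diffs: 24, 24, 24 (constant).
Newton forward-difference form: x_n = -1 + 11·C(n-1,1) + 46·C(n-1,2) + 60·C(n-1,3) + 24·C(n-1,4).
At n = 13: n-1 = 12, so x_{13} = -1 + 132 + 3036 + 13200 + 11880 = 28247.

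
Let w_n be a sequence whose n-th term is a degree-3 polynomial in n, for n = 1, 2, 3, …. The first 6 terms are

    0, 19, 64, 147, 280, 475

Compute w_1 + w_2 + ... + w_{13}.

1st diffs: 19, 45, 83, 133, 195.
2nd diffs: 26, 38, 50, 62.
3rd diffs: 12, 12, 12 (constant).
So w_n = 2n^3 + n^2 + 2n - 5.
Continuing: …, 744, 1099, 1552, 2115, …, w_{13} = 4584.
Summing n = 1..13 (13 terms) gives 17498.

17498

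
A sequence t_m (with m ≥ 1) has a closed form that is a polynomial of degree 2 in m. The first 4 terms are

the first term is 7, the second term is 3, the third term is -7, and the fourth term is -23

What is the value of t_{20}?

1st diffs: -4, -10, -16.
2nd diffs: -6, -6 (constant).
Newton forward-difference form: t_m = 7 + (-4)·C(m-1,1) + (-6)·C(m-1,2).
At m = 20: m-1 = 19, so t_{20} = 7 - 76 - 1026 = -1095.

-1095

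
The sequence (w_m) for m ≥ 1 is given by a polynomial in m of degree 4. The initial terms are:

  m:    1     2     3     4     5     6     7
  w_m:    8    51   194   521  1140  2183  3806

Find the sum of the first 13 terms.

1st diffs: 43, 143, 327, 619, 1043, 1623.
2nd diffs: 100, 184, 292, 424, 580.
3rd diffs: 84, 108, 132, 156.
4th diffs: 24, 24, 24 (constant).
Newton forward-difference form: w_m = 8 + 43·C(m-1,1) + 100·C(m-1,2) + 84·C(m-1,3) + 24·C(m-1,4).
Continuing: …, 6189, 9536, 14075, 20058, …, w_{13} = 37484.
Summing m = 1..13 (13 terms) gives 123006.

123006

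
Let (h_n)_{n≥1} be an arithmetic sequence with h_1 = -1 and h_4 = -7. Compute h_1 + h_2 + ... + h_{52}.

-2704

Common difference d = (-7 - (-1)) / (4 - 1) = -2.
h_n = -1 + (n - 1)·(-2).
h_{52} = -103; S = 52·(-1 + (-103))/2 = -2704.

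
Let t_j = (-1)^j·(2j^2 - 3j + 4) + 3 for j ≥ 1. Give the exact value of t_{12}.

259

(-1)^12 = 1; 2j^2 - 3j + 4 at j=12 is 256; so t_{12} = 259.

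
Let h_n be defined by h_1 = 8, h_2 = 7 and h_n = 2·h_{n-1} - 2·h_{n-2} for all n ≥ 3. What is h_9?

Applying the relation repeatedly:
h_3 = -2, h_4 = -18, h_5 = -32, h_6 = -28, h_7 = 8, h_8 = 72, h_9 = 128.

128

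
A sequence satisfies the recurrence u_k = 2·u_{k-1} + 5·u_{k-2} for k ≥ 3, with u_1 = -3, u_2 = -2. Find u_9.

-26011

Step forward from the initial values:
u_3 = -19;  u_4 = -48;  u_5 = -191;  u_6 = -622;  u_7 = -2199;  u_8 = -7508;  u_9 = -26011.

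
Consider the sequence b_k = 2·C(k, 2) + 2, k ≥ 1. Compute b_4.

14

C(4, 2) = 6, so b_4 = 14.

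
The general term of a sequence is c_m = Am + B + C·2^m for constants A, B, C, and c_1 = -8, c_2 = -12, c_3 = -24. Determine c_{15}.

The three given values yield: A + B + 2C = -8; 2A + B + 4C = -12; 3A + B + 8C = -24.
Subtracting the first from the second: A + 2C = -4.
Subtracting the second from the third: A + 4C = -12.
Solving: C = -4, A = 4, then B = -4.
Hence c_{15} = 4·15 + (-4) + (-4)·32768 = -131016.

-131016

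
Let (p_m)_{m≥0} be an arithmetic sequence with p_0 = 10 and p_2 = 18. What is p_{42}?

Common difference d = (18 - 10) / (2 - 0) = 4.
p_m = 10 + (m - 0)·4.
p_{42} = 10 + 42·4 = 178.

178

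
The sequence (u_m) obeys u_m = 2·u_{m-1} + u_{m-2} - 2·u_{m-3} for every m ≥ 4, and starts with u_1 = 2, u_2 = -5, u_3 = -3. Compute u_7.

Compute successive terms:
u_4 = -15;  u_5 = -23;  u_6 = -55;  u_7 = -103.

-103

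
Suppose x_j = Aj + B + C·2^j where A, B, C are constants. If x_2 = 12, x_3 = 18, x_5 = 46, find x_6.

80

Plug in j = 2, 3, 5: 2A + B + 4C = 12; 3A + B + 8C = 18; 5A + B + 32C = 46.
Subtracting the first from the second: A + 4C = 6.
Subtracting the second from the third: 2A + 24C = 28.
Solving: C = 1, A = 2, then B = 4.
Therefore x_6 = 12 + 4 + 1·64 = 80.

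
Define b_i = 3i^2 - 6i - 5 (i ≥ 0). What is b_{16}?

b_{16} = 3·16^2 - 6·16 - 5 = 667.

667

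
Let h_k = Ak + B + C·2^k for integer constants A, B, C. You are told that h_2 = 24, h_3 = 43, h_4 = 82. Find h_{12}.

20474

Plug in k = 2, 3, 4: 2A + B + 4C = 24; 3A + B + 8C = 43; 4A + B + 16C = 82.
Subtracting the first from the second: A + 4C = 19.
Subtracting the second from the third: A + 8C = 39.
Solving: C = 5, A = -1, then B = 6.
Hence h_{12} = -1·12 + 6 + 5·4096 = 20474.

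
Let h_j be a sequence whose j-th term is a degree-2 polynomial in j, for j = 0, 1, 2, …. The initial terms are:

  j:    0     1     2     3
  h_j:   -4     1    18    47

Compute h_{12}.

848

1st diffs: 5, 17, 29.
2nd diffs: 12, 12 (constant).
Newton forward-difference form: h_j = -4 + 5·C(j,1) + 12·C(j,2).
At j = 12: j = 12, so h_{12} = -4 + 60 + 792 = 848.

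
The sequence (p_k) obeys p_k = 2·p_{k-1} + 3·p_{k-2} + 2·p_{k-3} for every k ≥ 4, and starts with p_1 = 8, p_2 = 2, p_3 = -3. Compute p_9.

Step forward from the initial values:
p_4 = 16;  p_5 = 27;  p_6 = 96;  p_7 = 305;  p_8 = 952;  p_9 = 3011.

3011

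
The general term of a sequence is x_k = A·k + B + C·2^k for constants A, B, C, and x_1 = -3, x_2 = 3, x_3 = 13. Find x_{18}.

524315

Write the equations: A + B + 2C = -3; 2A + B + 4C = 3; 3A + B + 8C = 13.
Subtracting the first from the second: A + 2C = 6.
Subtracting the second from the third: A + 4C = 10.
Solving: C = 2, A = 2, then B = -9.
Therefore x_{18} = 36 + (-9) + 2·262144 = 524315.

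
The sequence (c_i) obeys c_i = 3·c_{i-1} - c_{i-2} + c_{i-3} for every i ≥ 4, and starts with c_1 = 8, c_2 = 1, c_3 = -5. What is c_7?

-143

c_4 = -8;  c_5 = -18;  c_6 = -51;  c_7 = -143.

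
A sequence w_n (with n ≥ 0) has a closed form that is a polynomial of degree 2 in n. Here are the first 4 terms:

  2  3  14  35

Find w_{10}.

1st diffs: 1, 11, 21.
2nd diffs: 10, 10 (constant).
So w_n = 5n^2 - 4n + 2.
Evaluating at n = 10 gives w_{10} = 462.

462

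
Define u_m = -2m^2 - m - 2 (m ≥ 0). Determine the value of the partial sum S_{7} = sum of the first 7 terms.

-217

Over m = 0..6: Σm = 21, Σm² = 91.
Total = (-2)·91 + (-1)·21 + (-2)·7 = -217.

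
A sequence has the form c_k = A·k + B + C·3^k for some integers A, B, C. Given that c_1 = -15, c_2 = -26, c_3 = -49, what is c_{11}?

At k = 1, 2, 3: A + B + 3C = -15; 2A + B + 9C = -26; 3A + B + 27C = -49.
Subtracting the first from the second: A + 6C = -11.
Subtracting the second from the third: A + 18C = -23.
Solving: C = -1, A = -5, then B = -7.
Therefore c_{11} = -55 + (-7) + (-1)·177147 = -177209.

-177209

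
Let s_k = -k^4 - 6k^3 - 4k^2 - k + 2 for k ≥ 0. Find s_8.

-7430

s_8 = -1·8^4 - 6·8^3 - 4·8^2 - 1·8 + 2 = -7430.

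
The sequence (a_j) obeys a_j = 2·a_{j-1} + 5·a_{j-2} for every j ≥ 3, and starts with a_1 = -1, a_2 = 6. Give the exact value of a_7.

Step forward from the initial values:
a_3 = 7, a_4 = 44, a_5 = 123, a_6 = 466, a_7 = 1547.

1547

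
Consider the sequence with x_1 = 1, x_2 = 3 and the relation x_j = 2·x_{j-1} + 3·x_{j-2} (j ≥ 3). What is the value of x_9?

x_3 = 9; x_4 = 27; x_5 = 81; x_6 = 243; x_7 = 729; x_8 = 2187; x_9 = 6561.
(Characteristic roots are 3 and -1.)

6561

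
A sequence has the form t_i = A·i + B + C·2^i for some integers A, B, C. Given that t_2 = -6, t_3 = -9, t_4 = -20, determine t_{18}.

-524206

Write the equations: 2A + B + 4C = -6; 3A + B + 8C = -9; 4A + B + 16C = -20.
Subtracting the first from the second: A + 4C = -3.
Subtracting the second from the third: A + 8C = -11.
Solving: C = -2, A = 5, then B = -8.
Hence t_{18} = 5·18 + (-8) + (-2)·262144 = -524206.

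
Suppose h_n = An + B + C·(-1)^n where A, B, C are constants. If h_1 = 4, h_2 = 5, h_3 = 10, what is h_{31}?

94

The three given values yield: A + B - C = 4; 2A + B + C = 5; 3A + B - C = 10.
Subtracting the first from the second: A + 2C = 1.
Subtracting the second from the third: A - 2C = 5.
Solving: C = -1, A = 3, then B = 0.
So h_n = 3·n + 0 + (-1)·(-1)^n; at n=31 this is 94.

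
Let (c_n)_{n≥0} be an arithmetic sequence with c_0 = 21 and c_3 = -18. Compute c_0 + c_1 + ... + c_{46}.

-13066

Common difference d = (-18 - 21) / (3 - 0) = -13.
c_n = 21 + (n - 0)·(-13).
c_{46} = -577; S = 47·(21 + (-577))/2 = -13066.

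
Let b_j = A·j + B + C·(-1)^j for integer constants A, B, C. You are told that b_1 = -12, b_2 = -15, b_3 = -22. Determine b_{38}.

-195

At j = 1, 2, 3: A + B - C = -12; 2A + B + C = -15; 3A + B - C = -22.
Subtracting the first from the second: A + 2C = -3.
Subtracting the second from the third: A - 2C = -7.
Solving: C = 1, A = -5, then B = -6.
Hence b_{38} = -5·38 + (-6) + 1·1 = -195.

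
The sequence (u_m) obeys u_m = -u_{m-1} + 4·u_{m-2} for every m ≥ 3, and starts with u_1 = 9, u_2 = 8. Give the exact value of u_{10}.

-6556

Applying the relation repeatedly:
u_3 = 28, u_4 = 4, u_5 = 108, u_6 = -92, u_7 = 524, u_8 = -892, u_9 = 2988, u_{10} = -6556.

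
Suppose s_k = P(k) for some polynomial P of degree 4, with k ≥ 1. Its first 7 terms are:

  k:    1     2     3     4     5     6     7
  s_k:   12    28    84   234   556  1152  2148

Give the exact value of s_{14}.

35944

1st diffs: 16, 56, 150, 322, 596, 996.
2nd diffs: 40, 94, 172, 274, 400.
3rd diffs: 54, 78, 102, 126.
4th diffs: 24, 24, 24 (constant).
Newton forward-difference form: s_k = 12 + 16·C(k-1,1) + 40·C(k-1,2) + 54·C(k-1,3) + 24·C(k-1,4).
At k = 14: k-1 = 13, so s_{14} = 12 + 208 + 3120 + 15444 + 17160 = 35944.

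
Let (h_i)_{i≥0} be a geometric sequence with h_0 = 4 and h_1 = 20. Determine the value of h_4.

Common ratio r = 5.
h_i = 4·5^(i-0).
h_4 = 4·5^4 = 2500.

2500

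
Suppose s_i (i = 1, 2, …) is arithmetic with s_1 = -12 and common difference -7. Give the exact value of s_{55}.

s_i = -12 + (i - 1)·(-7).
s_{55} = -12 + 54·(-7) = -390.

-390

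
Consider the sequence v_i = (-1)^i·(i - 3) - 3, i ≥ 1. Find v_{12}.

6

(-1)^12 = 1; i - 3 at i=12 is 9; so v_{12} = 6.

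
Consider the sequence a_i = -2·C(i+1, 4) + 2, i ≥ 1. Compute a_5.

-28

C(6, 4) = 15, so a_5 = -28.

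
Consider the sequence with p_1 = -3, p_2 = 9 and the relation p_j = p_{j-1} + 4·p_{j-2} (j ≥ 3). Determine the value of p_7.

237

p_3 = -3  p_4 = 33  p_5 = 21  p_6 = 153  p_7 = 237.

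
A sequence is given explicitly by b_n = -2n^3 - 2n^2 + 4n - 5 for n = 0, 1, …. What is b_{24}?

b_{24} = -2·24^3 - 2·24^2 + 4·24 - 5 = -28709.

-28709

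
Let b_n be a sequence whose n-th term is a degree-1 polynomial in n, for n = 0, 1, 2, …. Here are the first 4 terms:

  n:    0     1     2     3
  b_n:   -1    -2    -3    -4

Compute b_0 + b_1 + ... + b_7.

1st diffs: -1, -1, -1 (constant).
So b_n = -n - 1.
Continuing: -5, -6, -7, -8.
Summing n = 0..7 (8 terms) gives -36.

-36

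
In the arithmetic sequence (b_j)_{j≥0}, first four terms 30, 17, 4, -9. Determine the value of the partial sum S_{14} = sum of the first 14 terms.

-763

Common difference d = -13.
b_j = 30 + (j - 0)·(-13).
b_{13} = -139; S = 14·(30 + (-139))/2 = -763.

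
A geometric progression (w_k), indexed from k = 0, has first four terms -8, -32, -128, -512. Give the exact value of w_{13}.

-536870912

Common ratio r = 4.
w_k = (-8)·4^(k-0).
w_{13} = (-8)·4^13 = -536870912.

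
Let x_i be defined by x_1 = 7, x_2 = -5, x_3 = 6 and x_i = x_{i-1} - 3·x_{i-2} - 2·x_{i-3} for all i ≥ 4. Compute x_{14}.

6851

x_4 = 7, x_5 = -1, x_6 = -34, …, x_{11} = -729, x_{12} = -1778, x_{13} = 59, x_{14} = 6851.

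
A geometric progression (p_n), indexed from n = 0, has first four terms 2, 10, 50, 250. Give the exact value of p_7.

Common ratio r = 5.
p_n = 2·5^(n-0).
p_7 = 2·5^7 = 156250.

156250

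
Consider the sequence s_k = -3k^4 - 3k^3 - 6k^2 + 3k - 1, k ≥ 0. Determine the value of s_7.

-8506

s_7 = -3·7^4 - 3·7^3 - 6·7^2 + 3·7 - 1 = -8506.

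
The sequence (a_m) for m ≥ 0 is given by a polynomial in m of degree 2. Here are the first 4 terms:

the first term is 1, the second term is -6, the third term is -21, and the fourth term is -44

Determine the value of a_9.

-350

1st diffs: -7, -15, -23.
2nd diffs: -8, -8 (constant).
Newton forward-difference form: a_m = 1 + (-7)·C(m,1) + (-8)·C(m,2).
At m = 9: m = 9, so a_9 = 1 - 63 - 288 = -350.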